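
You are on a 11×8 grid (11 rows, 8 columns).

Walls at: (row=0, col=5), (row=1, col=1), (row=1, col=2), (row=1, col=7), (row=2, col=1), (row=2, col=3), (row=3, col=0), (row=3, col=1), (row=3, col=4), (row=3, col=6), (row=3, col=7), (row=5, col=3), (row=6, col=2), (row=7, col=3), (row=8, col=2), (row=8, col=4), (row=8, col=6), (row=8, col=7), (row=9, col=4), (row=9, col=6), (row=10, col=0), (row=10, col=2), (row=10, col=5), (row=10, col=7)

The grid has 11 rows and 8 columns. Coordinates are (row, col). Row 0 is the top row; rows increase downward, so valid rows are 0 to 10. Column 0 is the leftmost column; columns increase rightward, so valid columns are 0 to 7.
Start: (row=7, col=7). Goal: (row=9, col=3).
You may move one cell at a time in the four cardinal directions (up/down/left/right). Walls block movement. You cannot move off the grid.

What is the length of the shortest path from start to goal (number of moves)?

Answer: Shortest path length: 16

Derivation:
BFS from (row=7, col=7) until reaching (row=9, col=3):
  Distance 0: (row=7, col=7)
  Distance 1: (row=6, col=7), (row=7, col=6)
  Distance 2: (row=5, col=7), (row=6, col=6), (row=7, col=5)
  Distance 3: (row=4, col=7), (row=5, col=6), (row=6, col=5), (row=7, col=4), (row=8, col=5)
  Distance 4: (row=4, col=6), (row=5, col=5), (row=6, col=4), (row=9, col=5)
  Distance 5: (row=4, col=5), (row=5, col=4), (row=6, col=3)
  Distance 6: (row=3, col=5), (row=4, col=4)
  Distance 7: (row=2, col=5), (row=4, col=3)
  Distance 8: (row=1, col=5), (row=2, col=4), (row=2, col=6), (row=3, col=3), (row=4, col=2)
  Distance 9: (row=1, col=4), (row=1, col=6), (row=2, col=7), (row=3, col=2), (row=4, col=1), (row=5, col=2)
  Distance 10: (row=0, col=4), (row=0, col=6), (row=1, col=3), (row=2, col=2), (row=4, col=0), (row=5, col=1)
  Distance 11: (row=0, col=3), (row=0, col=7), (row=5, col=0), (row=6, col=1)
  Distance 12: (row=0, col=2), (row=6, col=0), (row=7, col=1)
  Distance 13: (row=0, col=1), (row=7, col=0), (row=7, col=2), (row=8, col=1)
  Distance 14: (row=0, col=0), (row=8, col=0), (row=9, col=1)
  Distance 15: (row=1, col=0), (row=9, col=0), (row=9, col=2), (row=10, col=1)
  Distance 16: (row=2, col=0), (row=9, col=3)  <- goal reached here
One shortest path (16 moves): (row=7, col=7) -> (row=7, col=6) -> (row=7, col=5) -> (row=7, col=4) -> (row=6, col=4) -> (row=5, col=4) -> (row=4, col=4) -> (row=4, col=3) -> (row=4, col=2) -> (row=4, col=1) -> (row=5, col=1) -> (row=6, col=1) -> (row=7, col=1) -> (row=8, col=1) -> (row=9, col=1) -> (row=9, col=2) -> (row=9, col=3)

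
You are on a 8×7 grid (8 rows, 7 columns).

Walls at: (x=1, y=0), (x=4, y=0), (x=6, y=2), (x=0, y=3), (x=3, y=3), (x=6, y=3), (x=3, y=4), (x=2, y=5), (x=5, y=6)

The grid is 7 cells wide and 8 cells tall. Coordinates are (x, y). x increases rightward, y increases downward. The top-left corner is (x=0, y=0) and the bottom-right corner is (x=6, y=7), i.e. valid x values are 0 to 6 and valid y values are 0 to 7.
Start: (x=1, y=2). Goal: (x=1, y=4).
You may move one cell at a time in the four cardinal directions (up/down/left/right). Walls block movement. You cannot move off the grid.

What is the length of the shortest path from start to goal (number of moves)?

BFS from (x=1, y=2) until reaching (x=1, y=4):
  Distance 0: (x=1, y=2)
  Distance 1: (x=1, y=1), (x=0, y=2), (x=2, y=2), (x=1, y=3)
  Distance 2: (x=0, y=1), (x=2, y=1), (x=3, y=2), (x=2, y=3), (x=1, y=4)  <- goal reached here
One shortest path (2 moves): (x=1, y=2) -> (x=1, y=3) -> (x=1, y=4)

Answer: Shortest path length: 2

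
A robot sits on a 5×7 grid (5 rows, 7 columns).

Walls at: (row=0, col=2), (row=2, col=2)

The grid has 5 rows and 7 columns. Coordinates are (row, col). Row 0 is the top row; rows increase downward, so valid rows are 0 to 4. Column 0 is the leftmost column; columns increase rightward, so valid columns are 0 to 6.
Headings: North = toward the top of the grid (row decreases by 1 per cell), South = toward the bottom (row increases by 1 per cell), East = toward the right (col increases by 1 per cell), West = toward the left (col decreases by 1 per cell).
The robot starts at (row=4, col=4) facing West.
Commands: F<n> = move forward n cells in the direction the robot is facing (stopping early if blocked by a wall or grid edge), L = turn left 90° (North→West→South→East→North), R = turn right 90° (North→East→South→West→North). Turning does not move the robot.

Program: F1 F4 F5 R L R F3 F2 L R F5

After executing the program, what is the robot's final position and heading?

Answer: Final position: (row=0, col=0), facing North

Derivation:
Start: (row=4, col=4), facing West
  F1: move forward 1, now at (row=4, col=3)
  F4: move forward 3/4 (blocked), now at (row=4, col=0)
  F5: move forward 0/5 (blocked), now at (row=4, col=0)
  R: turn right, now facing North
  L: turn left, now facing West
  R: turn right, now facing North
  F3: move forward 3, now at (row=1, col=0)
  F2: move forward 1/2 (blocked), now at (row=0, col=0)
  L: turn left, now facing West
  R: turn right, now facing North
  F5: move forward 0/5 (blocked), now at (row=0, col=0)
Final: (row=0, col=0), facing North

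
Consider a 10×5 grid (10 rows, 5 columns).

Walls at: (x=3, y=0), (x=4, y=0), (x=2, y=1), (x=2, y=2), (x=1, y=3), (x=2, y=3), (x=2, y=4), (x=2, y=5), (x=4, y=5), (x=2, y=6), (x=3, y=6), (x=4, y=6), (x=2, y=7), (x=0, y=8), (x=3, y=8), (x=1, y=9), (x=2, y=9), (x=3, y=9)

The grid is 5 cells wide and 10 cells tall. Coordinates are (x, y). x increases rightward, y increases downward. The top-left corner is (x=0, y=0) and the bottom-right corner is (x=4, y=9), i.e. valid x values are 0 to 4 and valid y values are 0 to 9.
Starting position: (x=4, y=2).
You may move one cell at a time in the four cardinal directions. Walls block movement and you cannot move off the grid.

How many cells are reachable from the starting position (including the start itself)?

BFS flood-fill from (x=4, y=2):
  Distance 0: (x=4, y=2)
  Distance 1: (x=4, y=1), (x=3, y=2), (x=4, y=3)
  Distance 2: (x=3, y=1), (x=3, y=3), (x=4, y=4)
  Distance 3: (x=3, y=4)
  Distance 4: (x=3, y=5)
Total reachable: 9 (grid has 32 open cells total)

Answer: Reachable cells: 9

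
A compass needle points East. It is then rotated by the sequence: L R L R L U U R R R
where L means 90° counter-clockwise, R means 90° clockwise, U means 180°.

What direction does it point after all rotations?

Start: East
  L (left (90° counter-clockwise)) -> North
  R (right (90° clockwise)) -> East
  L (left (90° counter-clockwise)) -> North
  R (right (90° clockwise)) -> East
  L (left (90° counter-clockwise)) -> North
  U (U-turn (180°)) -> South
  U (U-turn (180°)) -> North
  R (right (90° clockwise)) -> East
  R (right (90° clockwise)) -> South
  R (right (90° clockwise)) -> West
Final: West

Answer: Final heading: West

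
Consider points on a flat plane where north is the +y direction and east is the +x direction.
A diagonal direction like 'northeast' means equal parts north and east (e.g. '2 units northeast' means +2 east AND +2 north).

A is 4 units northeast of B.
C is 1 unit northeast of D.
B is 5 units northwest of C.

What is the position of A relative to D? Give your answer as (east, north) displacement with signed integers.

Answer: A is at (east=0, north=10) relative to D.

Derivation:
Place D at the origin (east=0, north=0).
  C is 1 unit northeast of D: delta (east=+1, north=+1); C at (east=1, north=1).
  B is 5 units northwest of C: delta (east=-5, north=+5); B at (east=-4, north=6).
  A is 4 units northeast of B: delta (east=+4, north=+4); A at (east=0, north=10).
Therefore A relative to D: (east=0, north=10).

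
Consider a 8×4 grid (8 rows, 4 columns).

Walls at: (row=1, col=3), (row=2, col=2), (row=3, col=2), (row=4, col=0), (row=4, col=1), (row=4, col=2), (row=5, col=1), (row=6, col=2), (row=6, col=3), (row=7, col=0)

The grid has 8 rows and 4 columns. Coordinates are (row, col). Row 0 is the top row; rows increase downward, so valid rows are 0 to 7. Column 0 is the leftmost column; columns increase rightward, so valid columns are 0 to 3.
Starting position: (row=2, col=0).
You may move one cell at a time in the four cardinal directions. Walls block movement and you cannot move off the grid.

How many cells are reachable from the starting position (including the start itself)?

Answer: Reachable cells: 11

Derivation:
BFS flood-fill from (row=2, col=0):
  Distance 0: (row=2, col=0)
  Distance 1: (row=1, col=0), (row=2, col=1), (row=3, col=0)
  Distance 2: (row=0, col=0), (row=1, col=1), (row=3, col=1)
  Distance 3: (row=0, col=1), (row=1, col=2)
  Distance 4: (row=0, col=2)
  Distance 5: (row=0, col=3)
Total reachable: 11 (grid has 22 open cells total)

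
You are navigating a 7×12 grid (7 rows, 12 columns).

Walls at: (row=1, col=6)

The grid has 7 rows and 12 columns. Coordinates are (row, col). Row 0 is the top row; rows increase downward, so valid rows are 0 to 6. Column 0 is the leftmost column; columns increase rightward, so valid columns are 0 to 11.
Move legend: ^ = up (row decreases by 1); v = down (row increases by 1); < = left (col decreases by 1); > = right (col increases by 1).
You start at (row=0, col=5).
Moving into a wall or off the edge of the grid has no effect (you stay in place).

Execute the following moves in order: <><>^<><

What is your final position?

Start: (row=0, col=5)
  < (left): (row=0, col=5) -> (row=0, col=4)
  > (right): (row=0, col=4) -> (row=0, col=5)
  < (left): (row=0, col=5) -> (row=0, col=4)
  > (right): (row=0, col=4) -> (row=0, col=5)
  ^ (up): blocked, stay at (row=0, col=5)
  < (left): (row=0, col=5) -> (row=0, col=4)
  > (right): (row=0, col=4) -> (row=0, col=5)
  < (left): (row=0, col=5) -> (row=0, col=4)
Final: (row=0, col=4)

Answer: Final position: (row=0, col=4)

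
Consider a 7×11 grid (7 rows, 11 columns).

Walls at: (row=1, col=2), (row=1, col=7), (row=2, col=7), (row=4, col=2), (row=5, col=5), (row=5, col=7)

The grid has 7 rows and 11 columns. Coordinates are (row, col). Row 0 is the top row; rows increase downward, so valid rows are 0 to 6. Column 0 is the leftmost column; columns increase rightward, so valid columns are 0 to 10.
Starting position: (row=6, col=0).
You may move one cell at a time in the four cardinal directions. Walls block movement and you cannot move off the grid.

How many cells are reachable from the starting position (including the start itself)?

BFS flood-fill from (row=6, col=0):
  Distance 0: (row=6, col=0)
  Distance 1: (row=5, col=0), (row=6, col=1)
  Distance 2: (row=4, col=0), (row=5, col=1), (row=6, col=2)
  Distance 3: (row=3, col=0), (row=4, col=1), (row=5, col=2), (row=6, col=3)
  Distance 4: (row=2, col=0), (row=3, col=1), (row=5, col=3), (row=6, col=4)
  Distance 5: (row=1, col=0), (row=2, col=1), (row=3, col=2), (row=4, col=3), (row=5, col=4), (row=6, col=5)
  Distance 6: (row=0, col=0), (row=1, col=1), (row=2, col=2), (row=3, col=3), (row=4, col=4), (row=6, col=6)
  Distance 7: (row=0, col=1), (row=2, col=3), (row=3, col=4), (row=4, col=5), (row=5, col=6), (row=6, col=7)
  Distance 8: (row=0, col=2), (row=1, col=3), (row=2, col=4), (row=3, col=5), (row=4, col=6), (row=6, col=8)
  Distance 9: (row=0, col=3), (row=1, col=4), (row=2, col=5), (row=3, col=6), (row=4, col=7), (row=5, col=8), (row=6, col=9)
  Distance 10: (row=0, col=4), (row=1, col=5), (row=2, col=6), (row=3, col=7), (row=4, col=8), (row=5, col=9), (row=6, col=10)
  Distance 11: (row=0, col=5), (row=1, col=6), (row=3, col=8), (row=4, col=9), (row=5, col=10)
  Distance 12: (row=0, col=6), (row=2, col=8), (row=3, col=9), (row=4, col=10)
  Distance 13: (row=0, col=7), (row=1, col=8), (row=2, col=9), (row=3, col=10)
  Distance 14: (row=0, col=8), (row=1, col=9), (row=2, col=10)
  Distance 15: (row=0, col=9), (row=1, col=10)
  Distance 16: (row=0, col=10)
Total reachable: 71 (grid has 71 open cells total)

Answer: Reachable cells: 71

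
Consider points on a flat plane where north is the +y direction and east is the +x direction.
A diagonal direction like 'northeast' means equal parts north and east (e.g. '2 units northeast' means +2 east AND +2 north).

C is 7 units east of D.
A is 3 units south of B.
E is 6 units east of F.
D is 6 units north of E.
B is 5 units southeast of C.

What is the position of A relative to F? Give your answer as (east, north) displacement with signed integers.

Answer: A is at (east=18, north=-2) relative to F.

Derivation:
Place F at the origin (east=0, north=0).
  E is 6 units east of F: delta (east=+6, north=+0); E at (east=6, north=0).
  D is 6 units north of E: delta (east=+0, north=+6); D at (east=6, north=6).
  C is 7 units east of D: delta (east=+7, north=+0); C at (east=13, north=6).
  B is 5 units southeast of C: delta (east=+5, north=-5); B at (east=18, north=1).
  A is 3 units south of B: delta (east=+0, north=-3); A at (east=18, north=-2).
Therefore A relative to F: (east=18, north=-2).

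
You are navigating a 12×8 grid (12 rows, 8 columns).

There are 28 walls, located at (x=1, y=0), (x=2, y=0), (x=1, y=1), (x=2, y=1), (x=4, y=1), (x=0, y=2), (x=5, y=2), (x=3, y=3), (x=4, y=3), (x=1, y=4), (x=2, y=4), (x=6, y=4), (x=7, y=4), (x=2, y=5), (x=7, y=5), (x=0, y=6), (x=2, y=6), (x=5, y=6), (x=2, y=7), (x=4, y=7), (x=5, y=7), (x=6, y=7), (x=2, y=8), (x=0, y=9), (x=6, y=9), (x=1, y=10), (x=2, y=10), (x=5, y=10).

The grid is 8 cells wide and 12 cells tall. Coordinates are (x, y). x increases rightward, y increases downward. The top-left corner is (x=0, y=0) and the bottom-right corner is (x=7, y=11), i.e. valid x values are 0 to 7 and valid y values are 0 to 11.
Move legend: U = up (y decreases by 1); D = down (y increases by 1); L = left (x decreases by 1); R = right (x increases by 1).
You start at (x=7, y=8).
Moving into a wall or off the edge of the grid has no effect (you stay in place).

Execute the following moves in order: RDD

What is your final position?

Start: (x=7, y=8)
  R (right): blocked, stay at (x=7, y=8)
  D (down): (x=7, y=8) -> (x=7, y=9)
  D (down): (x=7, y=9) -> (x=7, y=10)
Final: (x=7, y=10)

Answer: Final position: (x=7, y=10)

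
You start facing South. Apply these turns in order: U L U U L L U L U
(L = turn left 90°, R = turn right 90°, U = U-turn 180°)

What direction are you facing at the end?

Start: South
  U (U-turn (180°)) -> North
  L (left (90° counter-clockwise)) -> West
  U (U-turn (180°)) -> East
  U (U-turn (180°)) -> West
  L (left (90° counter-clockwise)) -> South
  L (left (90° counter-clockwise)) -> East
  U (U-turn (180°)) -> West
  L (left (90° counter-clockwise)) -> South
  U (U-turn (180°)) -> North
Final: North

Answer: Final heading: North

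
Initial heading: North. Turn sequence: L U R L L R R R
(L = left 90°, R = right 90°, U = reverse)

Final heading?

Answer: Final heading: West

Derivation:
Start: North
  L (left (90° counter-clockwise)) -> West
  U (U-turn (180°)) -> East
  R (right (90° clockwise)) -> South
  L (left (90° counter-clockwise)) -> East
  L (left (90° counter-clockwise)) -> North
  R (right (90° clockwise)) -> East
  R (right (90° clockwise)) -> South
  R (right (90° clockwise)) -> West
Final: West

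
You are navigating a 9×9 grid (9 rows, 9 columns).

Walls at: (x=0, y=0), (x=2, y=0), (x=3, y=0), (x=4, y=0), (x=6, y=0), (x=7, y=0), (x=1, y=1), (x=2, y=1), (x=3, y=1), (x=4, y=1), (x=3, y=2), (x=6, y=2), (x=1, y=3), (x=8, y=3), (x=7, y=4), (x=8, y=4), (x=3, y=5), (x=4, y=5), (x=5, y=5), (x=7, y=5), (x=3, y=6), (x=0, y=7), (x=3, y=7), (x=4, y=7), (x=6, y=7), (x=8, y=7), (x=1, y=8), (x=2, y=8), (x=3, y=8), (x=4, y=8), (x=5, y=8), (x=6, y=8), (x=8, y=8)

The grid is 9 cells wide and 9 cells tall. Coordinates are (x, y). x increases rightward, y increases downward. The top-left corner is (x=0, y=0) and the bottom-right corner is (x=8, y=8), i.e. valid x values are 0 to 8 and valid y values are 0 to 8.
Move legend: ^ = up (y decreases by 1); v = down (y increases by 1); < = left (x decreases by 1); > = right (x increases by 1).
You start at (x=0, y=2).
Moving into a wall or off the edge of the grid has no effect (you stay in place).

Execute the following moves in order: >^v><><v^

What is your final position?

Answer: Final position: (x=1, y=2)

Derivation:
Start: (x=0, y=2)
  > (right): (x=0, y=2) -> (x=1, y=2)
  ^ (up): blocked, stay at (x=1, y=2)
  v (down): blocked, stay at (x=1, y=2)
  > (right): (x=1, y=2) -> (x=2, y=2)
  < (left): (x=2, y=2) -> (x=1, y=2)
  > (right): (x=1, y=2) -> (x=2, y=2)
  < (left): (x=2, y=2) -> (x=1, y=2)
  v (down): blocked, stay at (x=1, y=2)
  ^ (up): blocked, stay at (x=1, y=2)
Final: (x=1, y=2)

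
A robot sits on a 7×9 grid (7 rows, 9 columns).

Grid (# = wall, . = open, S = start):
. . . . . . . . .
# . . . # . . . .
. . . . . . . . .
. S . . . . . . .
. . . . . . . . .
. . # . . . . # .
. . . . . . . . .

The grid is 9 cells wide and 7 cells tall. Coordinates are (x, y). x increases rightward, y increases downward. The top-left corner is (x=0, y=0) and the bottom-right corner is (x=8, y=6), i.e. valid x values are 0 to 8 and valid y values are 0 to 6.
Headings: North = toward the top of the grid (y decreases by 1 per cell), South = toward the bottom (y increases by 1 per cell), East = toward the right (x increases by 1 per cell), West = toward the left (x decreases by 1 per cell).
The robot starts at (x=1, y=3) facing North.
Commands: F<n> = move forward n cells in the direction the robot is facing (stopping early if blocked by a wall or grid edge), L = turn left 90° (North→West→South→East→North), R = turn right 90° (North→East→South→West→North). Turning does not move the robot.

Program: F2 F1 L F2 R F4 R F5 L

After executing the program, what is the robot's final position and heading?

Answer: Final position: (x=5, y=0), facing North

Derivation:
Start: (x=1, y=3), facing North
  F2: move forward 2, now at (x=1, y=1)
  F1: move forward 1, now at (x=1, y=0)
  L: turn left, now facing West
  F2: move forward 1/2 (blocked), now at (x=0, y=0)
  R: turn right, now facing North
  F4: move forward 0/4 (blocked), now at (x=0, y=0)
  R: turn right, now facing East
  F5: move forward 5, now at (x=5, y=0)
  L: turn left, now facing North
Final: (x=5, y=0), facing North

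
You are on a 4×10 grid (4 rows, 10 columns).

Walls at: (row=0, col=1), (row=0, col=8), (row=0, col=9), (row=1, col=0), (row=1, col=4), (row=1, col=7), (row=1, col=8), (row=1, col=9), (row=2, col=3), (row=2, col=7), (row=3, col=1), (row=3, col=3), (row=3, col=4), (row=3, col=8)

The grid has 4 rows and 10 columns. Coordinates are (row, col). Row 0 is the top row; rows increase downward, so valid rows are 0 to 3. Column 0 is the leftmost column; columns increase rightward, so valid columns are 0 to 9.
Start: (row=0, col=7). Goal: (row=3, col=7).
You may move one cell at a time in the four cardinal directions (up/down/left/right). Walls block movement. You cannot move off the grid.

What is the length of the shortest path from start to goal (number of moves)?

BFS from (row=0, col=7) until reaching (row=3, col=7):
  Distance 0: (row=0, col=7)
  Distance 1: (row=0, col=6)
  Distance 2: (row=0, col=5), (row=1, col=6)
  Distance 3: (row=0, col=4), (row=1, col=5), (row=2, col=6)
  Distance 4: (row=0, col=3), (row=2, col=5), (row=3, col=6)
  Distance 5: (row=0, col=2), (row=1, col=3), (row=2, col=4), (row=3, col=5), (row=3, col=7)  <- goal reached here
One shortest path (5 moves): (row=0, col=7) -> (row=0, col=6) -> (row=1, col=6) -> (row=2, col=6) -> (row=3, col=6) -> (row=3, col=7)

Answer: Shortest path length: 5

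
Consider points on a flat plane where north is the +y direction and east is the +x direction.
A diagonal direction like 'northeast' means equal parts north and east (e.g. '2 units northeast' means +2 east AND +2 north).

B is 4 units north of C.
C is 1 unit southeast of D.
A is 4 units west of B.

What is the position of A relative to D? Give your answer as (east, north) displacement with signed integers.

Answer: A is at (east=-3, north=3) relative to D.

Derivation:
Place D at the origin (east=0, north=0).
  C is 1 unit southeast of D: delta (east=+1, north=-1); C at (east=1, north=-1).
  B is 4 units north of C: delta (east=+0, north=+4); B at (east=1, north=3).
  A is 4 units west of B: delta (east=-4, north=+0); A at (east=-3, north=3).
Therefore A relative to D: (east=-3, north=3).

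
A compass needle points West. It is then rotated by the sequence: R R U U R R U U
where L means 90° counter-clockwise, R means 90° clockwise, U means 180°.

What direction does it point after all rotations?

Answer: Final heading: West

Derivation:
Start: West
  R (right (90° clockwise)) -> North
  R (right (90° clockwise)) -> East
  U (U-turn (180°)) -> West
  U (U-turn (180°)) -> East
  R (right (90° clockwise)) -> South
  R (right (90° clockwise)) -> West
  U (U-turn (180°)) -> East
  U (U-turn (180°)) -> West
Final: West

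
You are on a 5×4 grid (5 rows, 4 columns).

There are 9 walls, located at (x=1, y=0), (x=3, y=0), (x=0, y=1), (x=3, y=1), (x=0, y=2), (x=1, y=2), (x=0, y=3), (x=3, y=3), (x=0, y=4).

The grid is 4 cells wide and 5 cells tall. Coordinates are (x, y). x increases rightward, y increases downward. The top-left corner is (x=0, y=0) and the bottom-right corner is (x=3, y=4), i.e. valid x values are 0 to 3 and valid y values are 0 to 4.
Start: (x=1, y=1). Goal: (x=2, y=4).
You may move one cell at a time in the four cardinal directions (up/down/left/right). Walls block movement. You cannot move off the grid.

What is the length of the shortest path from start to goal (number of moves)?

Answer: Shortest path length: 4

Derivation:
BFS from (x=1, y=1) until reaching (x=2, y=4):
  Distance 0: (x=1, y=1)
  Distance 1: (x=2, y=1)
  Distance 2: (x=2, y=0), (x=2, y=2)
  Distance 3: (x=3, y=2), (x=2, y=3)
  Distance 4: (x=1, y=3), (x=2, y=4)  <- goal reached here
One shortest path (4 moves): (x=1, y=1) -> (x=2, y=1) -> (x=2, y=2) -> (x=2, y=3) -> (x=2, y=4)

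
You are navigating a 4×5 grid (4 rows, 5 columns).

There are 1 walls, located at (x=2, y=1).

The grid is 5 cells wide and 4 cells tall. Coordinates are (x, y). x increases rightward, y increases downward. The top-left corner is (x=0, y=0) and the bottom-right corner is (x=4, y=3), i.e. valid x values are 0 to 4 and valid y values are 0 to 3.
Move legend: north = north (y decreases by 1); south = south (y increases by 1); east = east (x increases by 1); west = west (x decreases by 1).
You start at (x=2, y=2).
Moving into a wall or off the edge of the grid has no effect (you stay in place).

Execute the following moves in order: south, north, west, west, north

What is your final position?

Start: (x=2, y=2)
  south (south): (x=2, y=2) -> (x=2, y=3)
  north (north): (x=2, y=3) -> (x=2, y=2)
  west (west): (x=2, y=2) -> (x=1, y=2)
  west (west): (x=1, y=2) -> (x=0, y=2)
  north (north): (x=0, y=2) -> (x=0, y=1)
Final: (x=0, y=1)

Answer: Final position: (x=0, y=1)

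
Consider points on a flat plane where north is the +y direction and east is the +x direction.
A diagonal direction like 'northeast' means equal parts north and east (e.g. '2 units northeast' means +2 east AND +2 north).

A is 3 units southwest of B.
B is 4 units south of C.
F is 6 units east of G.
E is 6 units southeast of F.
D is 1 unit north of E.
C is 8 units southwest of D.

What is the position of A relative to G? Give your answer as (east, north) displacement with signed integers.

Place G at the origin (east=0, north=0).
  F is 6 units east of G: delta (east=+6, north=+0); F at (east=6, north=0).
  E is 6 units southeast of F: delta (east=+6, north=-6); E at (east=12, north=-6).
  D is 1 unit north of E: delta (east=+0, north=+1); D at (east=12, north=-5).
  C is 8 units southwest of D: delta (east=-8, north=-8); C at (east=4, north=-13).
  B is 4 units south of C: delta (east=+0, north=-4); B at (east=4, north=-17).
  A is 3 units southwest of B: delta (east=-3, north=-3); A at (east=1, north=-20).
Therefore A relative to G: (east=1, north=-20).

Answer: A is at (east=1, north=-20) relative to G.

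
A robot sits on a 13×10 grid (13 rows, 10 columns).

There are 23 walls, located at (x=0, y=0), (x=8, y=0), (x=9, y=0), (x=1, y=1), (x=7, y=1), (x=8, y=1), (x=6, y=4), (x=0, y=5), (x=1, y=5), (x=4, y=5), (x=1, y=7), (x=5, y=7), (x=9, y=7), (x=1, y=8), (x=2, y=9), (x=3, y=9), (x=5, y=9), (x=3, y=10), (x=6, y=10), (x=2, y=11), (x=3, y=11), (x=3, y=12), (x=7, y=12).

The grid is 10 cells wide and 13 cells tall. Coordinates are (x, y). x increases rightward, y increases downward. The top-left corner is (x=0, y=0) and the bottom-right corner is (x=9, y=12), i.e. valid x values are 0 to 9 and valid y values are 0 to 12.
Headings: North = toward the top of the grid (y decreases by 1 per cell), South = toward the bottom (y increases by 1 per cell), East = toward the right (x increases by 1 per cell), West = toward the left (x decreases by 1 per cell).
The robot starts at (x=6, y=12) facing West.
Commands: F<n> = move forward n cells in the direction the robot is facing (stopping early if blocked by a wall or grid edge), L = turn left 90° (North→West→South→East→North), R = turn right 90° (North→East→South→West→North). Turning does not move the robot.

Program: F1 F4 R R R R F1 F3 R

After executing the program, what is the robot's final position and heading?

Answer: Final position: (x=4, y=12), facing North

Derivation:
Start: (x=6, y=12), facing West
  F1: move forward 1, now at (x=5, y=12)
  F4: move forward 1/4 (blocked), now at (x=4, y=12)
  R: turn right, now facing North
  R: turn right, now facing East
  R: turn right, now facing South
  R: turn right, now facing West
  F1: move forward 0/1 (blocked), now at (x=4, y=12)
  F3: move forward 0/3 (blocked), now at (x=4, y=12)
  R: turn right, now facing North
Final: (x=4, y=12), facing North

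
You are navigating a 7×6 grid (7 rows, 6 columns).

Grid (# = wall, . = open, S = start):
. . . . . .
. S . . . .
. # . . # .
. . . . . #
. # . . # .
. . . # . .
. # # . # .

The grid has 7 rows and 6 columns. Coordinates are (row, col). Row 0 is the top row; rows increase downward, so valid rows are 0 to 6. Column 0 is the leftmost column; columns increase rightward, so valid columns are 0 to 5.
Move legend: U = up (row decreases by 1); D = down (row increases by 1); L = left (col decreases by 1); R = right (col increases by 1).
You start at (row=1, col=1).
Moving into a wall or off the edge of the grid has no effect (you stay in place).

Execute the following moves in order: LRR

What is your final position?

Start: (row=1, col=1)
  L (left): (row=1, col=1) -> (row=1, col=0)
  R (right): (row=1, col=0) -> (row=1, col=1)
  R (right): (row=1, col=1) -> (row=1, col=2)
Final: (row=1, col=2)

Answer: Final position: (row=1, col=2)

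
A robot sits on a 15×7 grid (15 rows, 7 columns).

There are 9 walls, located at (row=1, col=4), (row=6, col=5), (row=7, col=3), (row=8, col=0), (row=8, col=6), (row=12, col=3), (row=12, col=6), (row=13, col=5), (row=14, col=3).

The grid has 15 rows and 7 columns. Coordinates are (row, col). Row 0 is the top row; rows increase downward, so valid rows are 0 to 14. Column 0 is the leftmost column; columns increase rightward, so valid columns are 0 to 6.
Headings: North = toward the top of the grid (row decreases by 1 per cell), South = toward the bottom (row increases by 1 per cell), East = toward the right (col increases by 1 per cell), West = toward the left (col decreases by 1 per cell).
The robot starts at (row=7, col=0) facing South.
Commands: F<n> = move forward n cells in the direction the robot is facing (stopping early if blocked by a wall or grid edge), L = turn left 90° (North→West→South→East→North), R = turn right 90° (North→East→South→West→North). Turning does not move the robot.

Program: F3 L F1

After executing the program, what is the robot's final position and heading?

Start: (row=7, col=0), facing South
  F3: move forward 0/3 (blocked), now at (row=7, col=0)
  L: turn left, now facing East
  F1: move forward 1, now at (row=7, col=1)
Final: (row=7, col=1), facing East

Answer: Final position: (row=7, col=1), facing East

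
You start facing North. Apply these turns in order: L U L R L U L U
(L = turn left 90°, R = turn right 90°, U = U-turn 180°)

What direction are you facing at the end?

Answer: Final heading: West

Derivation:
Start: North
  L (left (90° counter-clockwise)) -> West
  U (U-turn (180°)) -> East
  L (left (90° counter-clockwise)) -> North
  R (right (90° clockwise)) -> East
  L (left (90° counter-clockwise)) -> North
  U (U-turn (180°)) -> South
  L (left (90° counter-clockwise)) -> East
  U (U-turn (180°)) -> West
Final: West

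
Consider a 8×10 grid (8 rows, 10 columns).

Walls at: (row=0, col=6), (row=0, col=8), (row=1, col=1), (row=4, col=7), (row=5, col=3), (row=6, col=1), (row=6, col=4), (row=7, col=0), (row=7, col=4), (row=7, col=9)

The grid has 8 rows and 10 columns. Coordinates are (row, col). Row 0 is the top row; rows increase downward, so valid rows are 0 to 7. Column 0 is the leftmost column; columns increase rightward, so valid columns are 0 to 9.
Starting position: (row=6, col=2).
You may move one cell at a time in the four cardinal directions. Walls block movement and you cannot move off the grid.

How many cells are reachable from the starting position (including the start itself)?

BFS flood-fill from (row=6, col=2):
  Distance 0: (row=6, col=2)
  Distance 1: (row=5, col=2), (row=6, col=3), (row=7, col=2)
  Distance 2: (row=4, col=2), (row=5, col=1), (row=7, col=1), (row=7, col=3)
  Distance 3: (row=3, col=2), (row=4, col=1), (row=4, col=3), (row=5, col=0)
  Distance 4: (row=2, col=2), (row=3, col=1), (row=3, col=3), (row=4, col=0), (row=4, col=4), (row=6, col=0)
  Distance 5: (row=1, col=2), (row=2, col=1), (row=2, col=3), (row=3, col=0), (row=3, col=4), (row=4, col=5), (row=5, col=4)
  Distance 6: (row=0, col=2), (row=1, col=3), (row=2, col=0), (row=2, col=4), (row=3, col=5), (row=4, col=6), (row=5, col=5)
  Distance 7: (row=0, col=1), (row=0, col=3), (row=1, col=0), (row=1, col=4), (row=2, col=5), (row=3, col=6), (row=5, col=6), (row=6, col=5)
  Distance 8: (row=0, col=0), (row=0, col=4), (row=1, col=5), (row=2, col=6), (row=3, col=7), (row=5, col=7), (row=6, col=6), (row=7, col=5)
  Distance 9: (row=0, col=5), (row=1, col=6), (row=2, col=7), (row=3, col=8), (row=5, col=8), (row=6, col=7), (row=7, col=6)
  Distance 10: (row=1, col=7), (row=2, col=8), (row=3, col=9), (row=4, col=8), (row=5, col=9), (row=6, col=8), (row=7, col=7)
  Distance 11: (row=0, col=7), (row=1, col=8), (row=2, col=9), (row=4, col=9), (row=6, col=9), (row=7, col=8)
  Distance 12: (row=1, col=9)
  Distance 13: (row=0, col=9)
Total reachable: 70 (grid has 70 open cells total)

Answer: Reachable cells: 70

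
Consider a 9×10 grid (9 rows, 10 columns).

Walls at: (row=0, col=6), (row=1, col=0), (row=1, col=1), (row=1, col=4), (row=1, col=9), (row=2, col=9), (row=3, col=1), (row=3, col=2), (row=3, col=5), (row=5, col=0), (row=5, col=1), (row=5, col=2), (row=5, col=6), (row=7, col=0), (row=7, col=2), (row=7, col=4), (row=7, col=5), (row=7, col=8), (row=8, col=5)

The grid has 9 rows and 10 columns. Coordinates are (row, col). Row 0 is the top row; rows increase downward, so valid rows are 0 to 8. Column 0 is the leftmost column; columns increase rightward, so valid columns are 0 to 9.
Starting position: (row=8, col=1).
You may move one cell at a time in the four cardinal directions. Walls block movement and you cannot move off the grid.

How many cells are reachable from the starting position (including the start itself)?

Answer: Reachable cells: 71

Derivation:
BFS flood-fill from (row=8, col=1):
  Distance 0: (row=8, col=1)
  Distance 1: (row=7, col=1), (row=8, col=0), (row=8, col=2)
  Distance 2: (row=6, col=1), (row=8, col=3)
  Distance 3: (row=6, col=0), (row=6, col=2), (row=7, col=3), (row=8, col=4)
  Distance 4: (row=6, col=3)
  Distance 5: (row=5, col=3), (row=6, col=4)
  Distance 6: (row=4, col=3), (row=5, col=4), (row=6, col=5)
  Distance 7: (row=3, col=3), (row=4, col=2), (row=4, col=4), (row=5, col=5), (row=6, col=6)
  Distance 8: (row=2, col=3), (row=3, col=4), (row=4, col=1), (row=4, col=5), (row=6, col=7), (row=7, col=6)
  Distance 9: (row=1, col=3), (row=2, col=2), (row=2, col=4), (row=4, col=0), (row=4, col=6), (row=5, col=7), (row=6, col=8), (row=7, col=7), (row=8, col=6)
  Distance 10: (row=0, col=3), (row=1, col=2), (row=2, col=1), (row=2, col=5), (row=3, col=0), (row=3, col=6), (row=4, col=7), (row=5, col=8), (row=6, col=9), (row=8, col=7)
  Distance 11: (row=0, col=2), (row=0, col=4), (row=1, col=5), (row=2, col=0), (row=2, col=6), (row=3, col=7), (row=4, col=8), (row=5, col=9), (row=7, col=9), (row=8, col=8)
  Distance 12: (row=0, col=1), (row=0, col=5), (row=1, col=6), (row=2, col=7), (row=3, col=8), (row=4, col=9), (row=8, col=9)
  Distance 13: (row=0, col=0), (row=1, col=7), (row=2, col=8), (row=3, col=9)
  Distance 14: (row=0, col=7), (row=1, col=8)
  Distance 15: (row=0, col=8)
  Distance 16: (row=0, col=9)
Total reachable: 71 (grid has 71 open cells total)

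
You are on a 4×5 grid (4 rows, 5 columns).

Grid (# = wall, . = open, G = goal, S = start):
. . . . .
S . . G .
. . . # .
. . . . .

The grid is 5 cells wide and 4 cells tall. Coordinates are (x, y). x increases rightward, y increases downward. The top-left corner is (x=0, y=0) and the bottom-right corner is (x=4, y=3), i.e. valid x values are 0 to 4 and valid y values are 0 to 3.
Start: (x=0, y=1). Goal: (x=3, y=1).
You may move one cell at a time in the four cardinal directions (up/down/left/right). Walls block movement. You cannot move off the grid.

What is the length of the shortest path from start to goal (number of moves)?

Answer: Shortest path length: 3

Derivation:
BFS from (x=0, y=1) until reaching (x=3, y=1):
  Distance 0: (x=0, y=1)
  Distance 1: (x=0, y=0), (x=1, y=1), (x=0, y=2)
  Distance 2: (x=1, y=0), (x=2, y=1), (x=1, y=2), (x=0, y=3)
  Distance 3: (x=2, y=0), (x=3, y=1), (x=2, y=2), (x=1, y=3)  <- goal reached here
One shortest path (3 moves): (x=0, y=1) -> (x=1, y=1) -> (x=2, y=1) -> (x=3, y=1)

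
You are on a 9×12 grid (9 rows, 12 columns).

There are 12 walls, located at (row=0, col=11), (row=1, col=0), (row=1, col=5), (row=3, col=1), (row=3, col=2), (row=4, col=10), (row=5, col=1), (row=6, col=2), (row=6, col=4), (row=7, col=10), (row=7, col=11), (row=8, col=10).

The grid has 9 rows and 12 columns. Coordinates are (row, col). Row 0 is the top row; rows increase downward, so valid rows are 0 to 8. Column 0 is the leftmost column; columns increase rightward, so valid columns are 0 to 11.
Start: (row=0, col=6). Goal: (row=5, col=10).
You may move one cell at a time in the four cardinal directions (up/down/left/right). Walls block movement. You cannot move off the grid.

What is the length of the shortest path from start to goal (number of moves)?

Answer: Shortest path length: 9

Derivation:
BFS from (row=0, col=6) until reaching (row=5, col=10):
  Distance 0: (row=0, col=6)
  Distance 1: (row=0, col=5), (row=0, col=7), (row=1, col=6)
  Distance 2: (row=0, col=4), (row=0, col=8), (row=1, col=7), (row=2, col=6)
  Distance 3: (row=0, col=3), (row=0, col=9), (row=1, col=4), (row=1, col=8), (row=2, col=5), (row=2, col=7), (row=3, col=6)
  Distance 4: (row=0, col=2), (row=0, col=10), (row=1, col=3), (row=1, col=9), (row=2, col=4), (row=2, col=8), (row=3, col=5), (row=3, col=7), (row=4, col=6)
  Distance 5: (row=0, col=1), (row=1, col=2), (row=1, col=10), (row=2, col=3), (row=2, col=9), (row=3, col=4), (row=3, col=8), (row=4, col=5), (row=4, col=7), (row=5, col=6)
  Distance 6: (row=0, col=0), (row=1, col=1), (row=1, col=11), (row=2, col=2), (row=2, col=10), (row=3, col=3), (row=3, col=9), (row=4, col=4), (row=4, col=8), (row=5, col=5), (row=5, col=7), (row=6, col=6)
  Distance 7: (row=2, col=1), (row=2, col=11), (row=3, col=10), (row=4, col=3), (row=4, col=9), (row=5, col=4), (row=5, col=8), (row=6, col=5), (row=6, col=7), (row=7, col=6)
  Distance 8: (row=2, col=0), (row=3, col=11), (row=4, col=2), (row=5, col=3), (row=5, col=9), (row=6, col=8), (row=7, col=5), (row=7, col=7), (row=8, col=6)
  Distance 9: (row=3, col=0), (row=4, col=1), (row=4, col=11), (row=5, col=2), (row=5, col=10), (row=6, col=3), (row=6, col=9), (row=7, col=4), (row=7, col=8), (row=8, col=5), (row=8, col=7)  <- goal reached here
One shortest path (9 moves): (row=0, col=6) -> (row=0, col=7) -> (row=0, col=8) -> (row=0, col=9) -> (row=1, col=9) -> (row=2, col=9) -> (row=3, col=9) -> (row=4, col=9) -> (row=5, col=9) -> (row=5, col=10)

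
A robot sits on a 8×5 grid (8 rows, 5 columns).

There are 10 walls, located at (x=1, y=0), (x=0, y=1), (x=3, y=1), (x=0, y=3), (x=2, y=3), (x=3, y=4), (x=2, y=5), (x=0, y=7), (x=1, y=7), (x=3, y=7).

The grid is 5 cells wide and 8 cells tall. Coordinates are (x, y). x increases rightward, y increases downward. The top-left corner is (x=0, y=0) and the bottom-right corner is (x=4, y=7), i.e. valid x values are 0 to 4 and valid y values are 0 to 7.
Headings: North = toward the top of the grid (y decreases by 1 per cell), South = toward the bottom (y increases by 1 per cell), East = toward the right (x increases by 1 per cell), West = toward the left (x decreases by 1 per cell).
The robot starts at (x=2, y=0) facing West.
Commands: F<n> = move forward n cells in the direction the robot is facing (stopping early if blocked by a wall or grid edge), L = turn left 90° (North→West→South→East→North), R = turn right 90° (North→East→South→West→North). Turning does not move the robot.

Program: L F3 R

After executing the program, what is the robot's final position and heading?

Start: (x=2, y=0), facing West
  L: turn left, now facing South
  F3: move forward 2/3 (blocked), now at (x=2, y=2)
  R: turn right, now facing West
Final: (x=2, y=2), facing West

Answer: Final position: (x=2, y=2), facing West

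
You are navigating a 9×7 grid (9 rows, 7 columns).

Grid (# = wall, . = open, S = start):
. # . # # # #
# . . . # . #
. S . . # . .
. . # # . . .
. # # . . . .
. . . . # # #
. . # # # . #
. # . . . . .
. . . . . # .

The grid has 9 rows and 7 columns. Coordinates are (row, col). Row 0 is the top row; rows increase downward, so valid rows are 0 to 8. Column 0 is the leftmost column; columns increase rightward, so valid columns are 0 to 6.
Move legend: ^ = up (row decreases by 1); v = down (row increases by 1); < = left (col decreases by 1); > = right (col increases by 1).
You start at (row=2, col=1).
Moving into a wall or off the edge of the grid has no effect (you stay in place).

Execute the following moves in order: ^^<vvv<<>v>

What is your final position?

Start: (row=2, col=1)
  ^ (up): (row=2, col=1) -> (row=1, col=1)
  ^ (up): blocked, stay at (row=1, col=1)
  < (left): blocked, stay at (row=1, col=1)
  v (down): (row=1, col=1) -> (row=2, col=1)
  v (down): (row=2, col=1) -> (row=3, col=1)
  v (down): blocked, stay at (row=3, col=1)
  < (left): (row=3, col=1) -> (row=3, col=0)
  < (left): blocked, stay at (row=3, col=0)
  > (right): (row=3, col=0) -> (row=3, col=1)
  v (down): blocked, stay at (row=3, col=1)
  > (right): blocked, stay at (row=3, col=1)
Final: (row=3, col=1)

Answer: Final position: (row=3, col=1)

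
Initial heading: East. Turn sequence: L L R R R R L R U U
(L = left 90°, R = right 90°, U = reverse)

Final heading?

Answer: Final heading: West

Derivation:
Start: East
  L (left (90° counter-clockwise)) -> North
  L (left (90° counter-clockwise)) -> West
  R (right (90° clockwise)) -> North
  R (right (90° clockwise)) -> East
  R (right (90° clockwise)) -> South
  R (right (90° clockwise)) -> West
  L (left (90° counter-clockwise)) -> South
  R (right (90° clockwise)) -> West
  U (U-turn (180°)) -> East
  U (U-turn (180°)) -> West
Final: West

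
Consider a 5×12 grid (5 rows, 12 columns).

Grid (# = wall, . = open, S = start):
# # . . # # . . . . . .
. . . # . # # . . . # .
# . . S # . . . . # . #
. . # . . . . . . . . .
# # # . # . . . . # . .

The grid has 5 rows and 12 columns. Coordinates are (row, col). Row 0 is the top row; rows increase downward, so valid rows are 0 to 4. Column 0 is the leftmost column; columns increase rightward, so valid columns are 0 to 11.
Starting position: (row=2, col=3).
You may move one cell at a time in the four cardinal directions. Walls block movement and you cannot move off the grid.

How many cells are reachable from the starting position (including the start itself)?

Answer: Reachable cells: 41

Derivation:
BFS flood-fill from (row=2, col=3):
  Distance 0: (row=2, col=3)
  Distance 1: (row=2, col=2), (row=3, col=3)
  Distance 2: (row=1, col=2), (row=2, col=1), (row=3, col=4), (row=4, col=3)
  Distance 3: (row=0, col=2), (row=1, col=1), (row=3, col=1), (row=3, col=5)
  Distance 4: (row=0, col=3), (row=1, col=0), (row=2, col=5), (row=3, col=0), (row=3, col=6), (row=4, col=5)
  Distance 5: (row=2, col=6), (row=3, col=7), (row=4, col=6)
  Distance 6: (row=2, col=7), (row=3, col=8), (row=4, col=7)
  Distance 7: (row=1, col=7), (row=2, col=8), (row=3, col=9), (row=4, col=8)
  Distance 8: (row=0, col=7), (row=1, col=8), (row=3, col=10)
  Distance 9: (row=0, col=6), (row=0, col=8), (row=1, col=9), (row=2, col=10), (row=3, col=11), (row=4, col=10)
  Distance 10: (row=0, col=9), (row=4, col=11)
  Distance 11: (row=0, col=10)
  Distance 12: (row=0, col=11)
  Distance 13: (row=1, col=11)
Total reachable: 41 (grid has 42 open cells total)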